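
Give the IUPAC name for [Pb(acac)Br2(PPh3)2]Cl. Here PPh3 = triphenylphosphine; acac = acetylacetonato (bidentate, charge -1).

(acetylacetonato)dibromobis(triphenylphosphine)lead(IV) chloride

The 1 chloride counter-ion carries a total charge of -1, so each complex ion is 1+.
Ligand charges: 2×bromo (-1 each), 2×triphenylphosphine (neutral), 1×acetylacetonato (-1 each); total -3. So Pb + (-3) = 1+, giving Pb = +4.
Ligands are named alphabetically: acetylacetonato before bromo before triphenylphosphine.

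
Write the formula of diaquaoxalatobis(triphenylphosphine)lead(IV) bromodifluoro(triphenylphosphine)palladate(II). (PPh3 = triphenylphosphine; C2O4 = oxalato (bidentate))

Cation [Pb…]: ligand charges -2, Pb(IV) ⇒ ion charge 2+.
Anion [Pd…]: ligand charges -3, Pd(II) ⇒ ion charge 1−.
One 2+ cation requires 2 of the 1− anion.

[Pb(C2O4)(H2O)2(PPh3)2][PdBrF2(PPh3)]2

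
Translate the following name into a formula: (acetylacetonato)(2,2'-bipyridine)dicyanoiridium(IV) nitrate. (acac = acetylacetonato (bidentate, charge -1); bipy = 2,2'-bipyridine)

Ligands: 1 acetylacetonato (acac, -1), 2 cyano (CN, -1), 1 2,2'-bipyridine (bipy, neutral). Ligand charge sum = -3.
Charge balance with nitrate (-1) requires 1 complex ion per 1 nitrate.

[Ir(acac)(bipy)(CN)2]NO3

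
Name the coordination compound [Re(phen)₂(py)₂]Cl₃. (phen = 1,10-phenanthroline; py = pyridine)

bis(1,10-phenanthroline)bis(pyridine)rhenium(III) chloride

The 3 chloride counter-ions carry a total charge of -3, so each complex ion is 3+.
Ligand charges: 2×1,10-phenanthroline (neutral), 2×pyridine (neutral); total 0. So Re + (0) = 3+, giving Re = +3.
Ligands are named alphabetically: phenanthroline before pyridine.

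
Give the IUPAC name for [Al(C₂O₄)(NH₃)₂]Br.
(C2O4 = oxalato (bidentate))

diammineoxalatoaluminium(III) bromide

The 1 bromide counter-ion carries a total charge of -1, so each complex ion is 1+.
Ligand charges: 2×ammine (neutral), 1×oxalato (-2 each); total -2. So Al + (-2) = 1+, giving Al = +3.
Ligands are named alphabetically: ammine before oxalato.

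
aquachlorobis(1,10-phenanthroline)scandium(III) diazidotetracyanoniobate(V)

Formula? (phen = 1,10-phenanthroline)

[ScCl(H2O)(phen)2][Nb(CN)4(N3)2]2

Cation [Sc…]: ligand charges -1, Sc(III) ⇒ ion charge 2+.
Anion [Nb…]: ligand charges -6, Nb(V) ⇒ ion charge 1−.
One 2+ cation requires 2 of the 1− anion.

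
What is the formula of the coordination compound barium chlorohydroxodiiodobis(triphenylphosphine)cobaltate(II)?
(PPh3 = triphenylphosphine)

Ba[CoClI2(OH)(PPh3)2]

Ligands: 1 chloro (Cl, -1), 2 iodo (I, -1), 1 hydroxo (OH, -1), 2 triphenylphosphine (PPh3, neutral). Ligand charge sum = -4.
With Co in oxidation state +2, the complex ion is [Co...]^2−.
Charge balance with barium (+2) requires 1 complex ion per 1 barium.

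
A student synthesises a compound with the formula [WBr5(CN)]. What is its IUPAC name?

pentabromocyanotungsten(VI)

There is no counter-ion, so the complex is neutral overall.
Ligand charges: 5×bromo (-1 each), 1×cyano (-1 each); total -6. So W + (-6) = 0, giving W = +6.
Ligands are named alphabetically: bromo before cyano.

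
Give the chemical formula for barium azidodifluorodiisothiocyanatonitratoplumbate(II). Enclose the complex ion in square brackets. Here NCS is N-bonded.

Ligands: 1 nitrato (NO3, -1), 2 isothiocyanato (NCS, -1), 1 azido (N3, -1), 2 fluoro (F, -1). Ligand charge sum = -6.
Charge balance with barium (+2) requires 1 complex ion per 2 barium.

Ba2[PbF2(N3)(NCS)2(NO3)]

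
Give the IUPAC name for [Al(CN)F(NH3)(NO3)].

There is no counter-ion, so the complex is neutral overall.
Ligand charges: 1×cyano (-1 each), 1×ammine (neutral), 1×nitrato (-1 each), 1×fluoro (-1 each); total -3. So Al + (-3) = 0, giving Al = +3.
Ligands are named alphabetically: ammine before cyano before fluoro before nitrato.

amminecyanofluoronitratoaluminium(III)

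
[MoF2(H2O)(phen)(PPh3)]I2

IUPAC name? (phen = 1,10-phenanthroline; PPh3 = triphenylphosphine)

aquadifluoro(1,10-phenanthroline)(triphenylphosphine)molybdenum(IV) iodide

The 2 iodide counter-ions carry a total charge of -2, so each complex ion is 2+.
Ligand charges: 1×1,10-phenanthroline (neutral), 2×fluoro (-1 each), 1×aqua (neutral), 1×triphenylphosphine (neutral); total -2. So Mo + (-2) = 2+, giving Mo = +4.
Ligands are named alphabetically: aqua before fluoro before phenanthroline before triphenylphosphine.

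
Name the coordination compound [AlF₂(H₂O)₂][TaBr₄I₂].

diaquadifluoroaluminium(III) tetrabromodiiodotantalate(V)

Aluminium is always +3 in its complexes; the cation's ligand charges sum to -2, so the complex cation is 1+.
A 1:1 salt means the anion carries the equal and opposite charge, 1−.
Anion: ligand charges sum to -6; for the ion to be 1−, Ta = +5.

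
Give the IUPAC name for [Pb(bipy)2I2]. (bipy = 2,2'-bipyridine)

bis(2,2'-bipyridine)diiodolead(II)

There is no counter-ion, so the complex is neutral overall.
Ligand charges: 2×iodo (-1 each), 2×2,2'-bipyridine (neutral); total -2. So Pb + (-2) = 0, giving Pb = +2.
Ligands are named alphabetically: bipyridine before iodo.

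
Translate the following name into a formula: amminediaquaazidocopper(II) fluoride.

[Cu(H2O)2(N3)(NH3)]F

Ligands: 1 azido (N3, -1), 1 ammine (NH3, neutral), 2 aqua (H2O, neutral). Ligand charge sum = -1.
Charge balance with fluoride (-1) requires 1 complex ion per 1 fluoride.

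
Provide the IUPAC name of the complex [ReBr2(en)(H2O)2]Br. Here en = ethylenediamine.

diaquadibromo(ethylenediamine)rhenium(III) bromide

The 1 bromide counter-ion carries a total charge of -1, so each complex ion is 1+.
Ligand charges: 2×bromo (-1 each), 1×ethylenediamine (neutral), 2×aqua (neutral); total -2. So Re + (-2) = 1+, giving Re = +3.
Ligands are named alphabetically: aqua before bromo before ethylenediamine.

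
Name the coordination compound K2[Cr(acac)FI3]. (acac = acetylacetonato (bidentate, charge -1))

potassium (acetylacetonato)fluorotriiodochromate(III)

The 2 potassium counter-ions carry a total charge of +2, so each complex ion is 2−.
Ligand charges: 3×iodo (-1 each), 1×fluoro (-1 each), 1×acetylacetonato (-1 each); total -5. So Cr + (-5) = 2−, giving Cr = +3.
Ligands are named alphabetically: acetylacetonato before fluoro before iodo.
The complex ion is anionic, so chromium takes the -ate form chromate(III).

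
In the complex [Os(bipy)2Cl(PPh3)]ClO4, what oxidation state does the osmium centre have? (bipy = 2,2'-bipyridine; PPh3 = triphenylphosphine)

+2

1 perchlorate outside the brackets (-1 each) → the complex ion is 1+.
Ligand charges: 2×bipy neutral; 1×Cl = -1; 1×PPh3 neutral; sum -1.
Os + (-1) = 1+ ⇒ Os is +2.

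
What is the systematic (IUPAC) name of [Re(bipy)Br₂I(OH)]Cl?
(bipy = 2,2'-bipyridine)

The 1 chloride counter-ion carries a total charge of -1, so each complex ion is 1+.
Ligand charges: 1×hydroxo (-1 each), 2×bromo (-1 each), 1×2,2'-bipyridine (neutral), 1×iodo (-1 each); total -4. So Re + (-4) = 1+, giving Re = +5.
Ligands are named alphabetically: bipyridine before bromo before hydroxo before iodo.

(2,2'-bipyridine)dibromohydroxoiodorhenium(V) chloride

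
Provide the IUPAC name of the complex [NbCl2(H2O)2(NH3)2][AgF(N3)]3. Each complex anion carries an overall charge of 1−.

diamminediaquadichloroniobium(V) azidofluoroargentate(I)

Both ions are complex: the cation is named first with the plain metal name, the anion second with the -ate form; each ion's ligands are alphabetised independently.
The complex anion is given as 1−; its ligand charges sum to -2, so Ag = +1.
With 3 anions per cation, the cation must be 3×1 = 3+.
Cation: ligand charges sum to -2; for the ion to be 3+, Nb = +5.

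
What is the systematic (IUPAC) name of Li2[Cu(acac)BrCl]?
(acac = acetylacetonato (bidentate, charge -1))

lithium (acetylacetonato)bromochlorocuprate(I)

The 2 lithium counter-ions carry a total charge of +2, so each complex ion is 2−.
Ligand charges: 1×acetylacetonato (-1 each), 1×bromo (-1 each), 1×chloro (-1 each); total -3. So Cu + (-3) = 2−, giving Cu = +1.
Ligands are named alphabetically: acetylacetonato before bromo before chloro.
The complex ion is anionic, so copper takes the -ate form cuprate(I).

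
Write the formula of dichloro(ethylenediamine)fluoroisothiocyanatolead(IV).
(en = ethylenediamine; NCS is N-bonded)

Ligands: 1 ethylenediamine (en, neutral), 2 chloro (Cl, -1), 1 fluoro (F, -1), 1 isothiocyanato (NCS, -1). Ligand charge sum = -4.
With Pb in oxidation state +4, the complex ion is [Pb...].

[PbCl2(en)F(NCS)]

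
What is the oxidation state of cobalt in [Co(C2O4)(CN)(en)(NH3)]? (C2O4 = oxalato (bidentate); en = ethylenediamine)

+3

No counter-ion: the bracketed complex is neutral.
Ligand charges: 1×C2O4 = -2; 1×NH3 neutral; 1×CN = -1; 1×en neutral; sum -3.
Co + (-3) = 0 ⇒ Co is +3.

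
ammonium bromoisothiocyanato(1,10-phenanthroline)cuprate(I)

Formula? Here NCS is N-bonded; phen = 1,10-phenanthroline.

NH4[CuBr(NCS)(phen)]

Ligands: 1 bromo (Br, -1), 1 isothiocyanato (NCS, -1), 1 1,10-phenanthroline (phen, neutral). Ligand charge sum = -2.
With Cu in oxidation state +1, the complex ion is [Cu...]^1−.
Charge balance with ammonium (+1) requires 1 complex ion per 1 ammonium.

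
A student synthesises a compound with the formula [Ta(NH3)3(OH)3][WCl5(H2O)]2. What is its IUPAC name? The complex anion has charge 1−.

triamminetrihydroxotantalum(V) aquapentachlorotungstate(IV)

The complex anion is given as 1−; its ligand charges sum to -5, so W = +4.
With 2 anions per cation, the cation must be 2×1 = 2+.
Cation: ligand charges sum to -3; for the ion to be 2+, Ta = +5.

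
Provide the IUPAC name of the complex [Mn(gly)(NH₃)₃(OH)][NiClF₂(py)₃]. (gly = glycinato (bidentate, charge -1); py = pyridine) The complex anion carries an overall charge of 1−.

The complex anion is given as 1−; its ligand charges sum to -3, so Ni = +2.
A 1:1 salt means the cation carries the equal and opposite charge, 1+.
Cation: ligand charges sum to -2; for the ion to be 1+, Mn = +3.

triammine(glycinato)hydroxomanganese(III) chlorodifluorotris(pyridine)nickelate(II)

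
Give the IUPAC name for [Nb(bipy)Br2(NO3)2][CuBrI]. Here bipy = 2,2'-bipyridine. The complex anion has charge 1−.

Both ions are complex: the cation is named first with the plain metal name, the anion second with the -ate form; each ion's ligands are alphabetised independently.
The complex anion is given as 1−; its ligand charges sum to -2, so Cu = +1.
A 1:1 salt means the cation carries the equal and opposite charge, 1+.
Cation: ligand charges sum to -4; for the ion to be 1+, Nb = +5.

(2,2'-bipyridine)dibromodinitratoniobium(V) bromoiodocuprate(I)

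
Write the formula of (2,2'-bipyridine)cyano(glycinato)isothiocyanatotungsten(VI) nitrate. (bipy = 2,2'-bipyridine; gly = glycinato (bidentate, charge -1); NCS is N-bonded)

[W(bipy)(CN)(gly)(NCS)](NO3)3

Ligands: 1 cyano (CN, -1), 1 2,2'-bipyridine (bipy, neutral), 1 glycinato (gly, -1), 1 isothiocyanato (NCS, -1). Ligand charge sum = -3.
With W in oxidation state +6, the complex ion is [W...]^3+.
Charge balance with nitrate (-1) requires 1 complex ion per 3 nitrate.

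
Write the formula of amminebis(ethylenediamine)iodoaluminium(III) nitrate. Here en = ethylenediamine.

[Al(en)2I(NH3)](NO3)2

Ligands: 1 iodo (I, -1), 1 ammine (NH3, neutral), 2 ethylenediamine (en, neutral). Ligand charge sum = -1.
With Al in oxidation state +3, the complex ion is [Al...]^2+.
Charge balance with nitrate (-1) requires 1 complex ion per 2 nitrate.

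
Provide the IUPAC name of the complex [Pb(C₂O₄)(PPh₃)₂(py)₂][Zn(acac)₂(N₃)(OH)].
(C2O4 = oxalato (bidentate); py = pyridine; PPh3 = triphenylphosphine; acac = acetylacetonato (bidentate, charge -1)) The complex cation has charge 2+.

oxalatobis(pyridine)bis(triphenylphosphine)lead(IV) bis(acetylacetonato)azidohydroxozincate(II)

The complex cation is given as 2+; its ligand charges sum to -2, so Pb = +4.
A 1:1 salt means the anion carries the equal and opposite charge, 2−.
Anion: ligand charges sum to -4; for the ion to be 2−, Zn = +2.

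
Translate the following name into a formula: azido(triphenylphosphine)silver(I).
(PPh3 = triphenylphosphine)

Ligands: 1 azido (N3, -1), 1 triphenylphosphine (PPh3, neutral). Ligand charge sum = -1.
With Ag in oxidation state +1, the complex ion is [Ag...].

[Ag(N3)(PPh3)]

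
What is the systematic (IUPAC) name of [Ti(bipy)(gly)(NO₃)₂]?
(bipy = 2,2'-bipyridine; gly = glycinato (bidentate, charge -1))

There is no counter-ion, so the complex is neutral overall.
Ligand charges: 2×nitrato (-1 each), 1×2,2'-bipyridine (neutral), 1×glycinato (-1 each); total -3. So Ti + (-3) = 0, giving Ti = +3.
Ligands are named alphabetically: bipyridine before glycinato before nitrato.

(2,2'-bipyridine)(glycinato)dinitratotitanium(III)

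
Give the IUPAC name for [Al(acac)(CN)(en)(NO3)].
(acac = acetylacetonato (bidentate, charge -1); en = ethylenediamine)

(acetylacetonato)cyano(ethylenediamine)nitratoaluminium(III)

There is no counter-ion, so the complex is neutral overall.
Ligand charges: 1×acetylacetonato (-1 each), 1×ethylenediamine (neutral), 1×cyano (-1 each), 1×nitrato (-1 each); total -3. So Al + (-3) = 0, giving Al = +3.
Ligands are named alphabetically: acetylacetonato before cyano before ethylenediamine before nitrato.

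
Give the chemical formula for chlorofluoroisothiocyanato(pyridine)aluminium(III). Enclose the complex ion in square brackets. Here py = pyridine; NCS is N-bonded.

[AlClF(NCS)(py)]

Ligands: 1 pyridine (py, neutral), 1 isothiocyanato (NCS, -1), 1 chloro (Cl, -1), 1 fluoro (F, -1). Ligand charge sum = -3.
With Al in oxidation state +3, the complex ion is [Al...].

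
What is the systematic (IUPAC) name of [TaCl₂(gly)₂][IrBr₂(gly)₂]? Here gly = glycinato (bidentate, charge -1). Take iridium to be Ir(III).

dichlorobis(glycinato)tantalum(V) dibromobis(glycinato)iridate(III)

Ir is given as +3; the anion's ligand charges sum to -4, so the complex anion is 1−.
A 1:1 salt means the cation carries the equal and opposite charge, 1+.
Cation: ligand charges sum to -4; for the ion to be 1+, Ta = +5.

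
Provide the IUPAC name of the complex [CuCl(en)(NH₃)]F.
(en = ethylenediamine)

The 1 fluoride counter-ion carries a total charge of -1, so each complex ion is 1+.
Ligand charges: 1×chloro (-1 each), 1×ethylenediamine (neutral), 1×ammine (neutral); total -1. So Cu + (-1) = 1+, giving Cu = +2.
Ligands are named alphabetically: ammine before chloro before ethylenediamine.

amminechloro(ethylenediamine)copper(II) fluoride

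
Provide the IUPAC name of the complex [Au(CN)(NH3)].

amminecyanogold(I)

There is no counter-ion, so the complex is neutral overall.
Ligand charges: 1×cyano (-1 each), 1×ammine (neutral); total -1. So Au + (-1) = 0, giving Au = +1.
Ligands are named alphabetically: ammine before cyano.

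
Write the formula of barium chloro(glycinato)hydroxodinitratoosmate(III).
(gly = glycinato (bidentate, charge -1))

Ba[OsCl(gly)(NO3)2(OH)]

Ligands: 1 glycinato (gly, -1), 2 nitrato (NO3, -1), 1 chloro (Cl, -1), 1 hydroxo (OH, -1). Ligand charge sum = -5.
With Os in oxidation state +3, the complex ion is [Os...]^2−.
Charge balance with barium (+2) requires 1 complex ion per 1 barium.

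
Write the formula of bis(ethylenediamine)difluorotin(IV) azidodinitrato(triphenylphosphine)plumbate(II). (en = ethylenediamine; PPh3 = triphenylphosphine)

Cation [Sn…]: ligand charges -2, Sn(IV) ⇒ ion charge 2+.
Anion [Pb…]: ligand charges -3, Pb(II) ⇒ ion charge 1−.
One 2+ cation requires 2 of the 1− anion.

[Sn(en)2F2][Pb(N3)(NO3)2(PPh3)]2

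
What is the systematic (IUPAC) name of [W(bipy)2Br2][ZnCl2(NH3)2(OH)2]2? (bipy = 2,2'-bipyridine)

Both ions are complex: the cation is named first with the plain metal name, the anion second with the -ate form; each ion's ligands are alphabetised independently.
Zinc is always +2 in its complexes; the anion's ligand charges sum to -4, so the complex anion is 2−.
With 2 anions per cation, the cation must be 2×2 = 4+.
Cation: ligand charges sum to -2; for the ion to be 4+, W = +6.

bis(2,2'-bipyridine)dibromotungsten(VI) diamminedichlorodihydroxozincate(II)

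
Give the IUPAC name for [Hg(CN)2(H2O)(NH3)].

ammineaquadicyanomercury(II)

There is no counter-ion, so the complex is neutral overall.
Ligand charges: 1×aqua (neutral), 1×ammine (neutral), 2×cyano (-1 each); total -2. So Hg + (-2) = 0, giving Hg = +2.
Ligands are named alphabetically: ammine before aqua before cyano.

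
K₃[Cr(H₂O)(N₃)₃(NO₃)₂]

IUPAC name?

The 3 potassium counter-ions carry a total charge of +3, so each complex ion is 3−.
Ligand charges: 3×azido (-1 each), 1×aqua (neutral), 2×nitrato (-1 each); total -5. So Cr + (-5) = 3−, giving Cr = +2.
Ligands are named alphabetically: aqua before azido before nitrato.
The complex ion is anionic, so chromium takes the -ate form chromate(II).

potassium aquatriazidodinitratochromate(II)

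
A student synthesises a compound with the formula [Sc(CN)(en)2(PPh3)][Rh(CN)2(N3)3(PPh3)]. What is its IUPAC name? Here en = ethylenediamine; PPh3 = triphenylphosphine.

Both ions are complex: the cation is named first with the plain metal name, the anion second with the -ate form; each ion's ligands are alphabetised independently.
Scandium is always +3 in its complexes; the cation's ligand charges sum to -1, so the complex cation is 2+.
A 1:1 salt means the anion carries the equal and opposite charge, 2−.
Anion: ligand charges sum to -5; for the ion to be 2−, Rh = +3.

cyanobis(ethylenediamine)(triphenylphosphine)scandium(III) triazidodicyano(triphenylphosphine)rhodate(III)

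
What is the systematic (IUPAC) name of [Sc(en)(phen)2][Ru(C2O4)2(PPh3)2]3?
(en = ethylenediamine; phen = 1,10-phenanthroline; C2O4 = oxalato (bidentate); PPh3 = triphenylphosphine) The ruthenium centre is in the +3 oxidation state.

Both ions are complex: the cation is named first with the plain metal name, the anion second with the -ate form; each ion's ligands are alphabetised independently.
Ru is given as +3; the anion's ligand charges sum to -4, so the complex anion is 1−.
With 3 anions per cation, the cation must be 3×1 = 3+.
Cation: ligand charges sum to 0; for the ion to be 3+, Sc = +3.

(ethylenediamine)bis(1,10-phenanthroline)scandium(III) dioxalatobis(triphenylphosphine)ruthenate(III)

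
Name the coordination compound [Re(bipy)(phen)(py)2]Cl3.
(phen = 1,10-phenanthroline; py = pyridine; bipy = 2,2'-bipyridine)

The 3 chloride counter-ions carry a total charge of -3, so each complex ion is 3+.
Ligand charges: 1×1,10-phenanthroline (neutral), 2×pyridine (neutral), 1×2,2'-bipyridine (neutral); total 0. So Re + (0) = 3+, giving Re = +3.
Ligands are named alphabetically: bipyridine before phenanthroline before pyridine.

(2,2'-bipyridine)(1,10-phenanthroline)bis(pyridine)rhenium(III) chloride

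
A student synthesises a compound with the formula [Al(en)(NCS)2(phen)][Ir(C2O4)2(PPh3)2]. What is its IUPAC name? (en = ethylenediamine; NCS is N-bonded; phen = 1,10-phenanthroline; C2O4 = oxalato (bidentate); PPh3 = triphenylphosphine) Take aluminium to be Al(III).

Al is given as +3; the cation's ligand charges sum to -2, so the complex cation is 1+.
A 1:1 salt means the anion carries the equal and opposite charge, 1−.
Anion: ligand charges sum to -4; for the ion to be 1−, Ir = +3.

(ethylenediamine)diisothiocyanato(1,10-phenanthroline)aluminium(III) dioxalatobis(triphenylphosphine)iridate(III)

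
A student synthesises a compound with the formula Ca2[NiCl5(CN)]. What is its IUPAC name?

The 2 calcium counter-ions carry a total charge of +4, so each complex ion is 4−.
Ligand charges: 5×chloro (-1 each), 1×cyano (-1 each); total -6. So Ni + (-6) = 4−, giving Ni = +2.
Ligands are named alphabetically: chloro before cyano.
The complex ion is anionic, so nickel takes the -ate form nickelate(II).

calcium pentachlorocyanonickelate(II)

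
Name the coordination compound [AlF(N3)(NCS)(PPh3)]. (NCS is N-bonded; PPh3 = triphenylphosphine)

There is no counter-ion, so the complex is neutral overall.
Ligand charges: 1×isothiocyanato (-1 each), 1×azido (-1 each), 1×triphenylphosphine (neutral), 1×fluoro (-1 each); total -3. So Al + (-3) = 0, giving Al = +3.
Ligands are named alphabetically: azido before fluoro before isothiocyanato before triphenylphosphine.

azidofluoroisothiocyanato(triphenylphosphine)aluminium(III)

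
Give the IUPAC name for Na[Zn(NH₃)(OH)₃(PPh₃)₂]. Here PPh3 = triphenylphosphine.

sodium amminetrihydroxobis(triphenylphosphine)zincate(II)

The 1 sodium counter-ion carries a total charge of +1, so each complex ion is 1−.
Ligand charges: 1×ammine (neutral), 3×hydroxo (-1 each), 2×triphenylphosphine (neutral); total -3. So Zn + (-3) = 1−, giving Zn = +2.
The complex ion is anionic, so zinc takes the -ate form zincate(II).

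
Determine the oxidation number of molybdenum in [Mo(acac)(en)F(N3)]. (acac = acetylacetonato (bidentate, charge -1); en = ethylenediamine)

+3

No counter-ion: the bracketed complex is neutral.
Ligand charges: 1×F = -1; 1×acac = -1; 1×en neutral; 1×N3 = -1; sum -3.
Mo + (-3) = 0 ⇒ Mo is +3.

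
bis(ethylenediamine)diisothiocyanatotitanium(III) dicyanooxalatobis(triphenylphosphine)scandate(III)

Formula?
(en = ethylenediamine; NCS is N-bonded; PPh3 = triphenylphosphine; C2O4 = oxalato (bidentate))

[Ti(en)2(NCS)2][Sc(C2O4)(CN)2(PPh3)2]

Cation [Ti…]: ligand charges -2, Ti(III) ⇒ ion charge 1+.
Anion [Sc…]: ligand charges -4, Sc(III) ⇒ ion charge 1−.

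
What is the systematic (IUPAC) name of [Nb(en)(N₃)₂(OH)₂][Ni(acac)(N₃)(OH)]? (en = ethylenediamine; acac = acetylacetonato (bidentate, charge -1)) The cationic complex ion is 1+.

Both ions are complex: the cation is named first with the plain metal name, the anion second with the -ate form; each ion's ligands are alphabetised independently.
The complex cation is given as 1+; its ligand charges sum to -4, so Nb = +5.
A 1:1 salt means the anion carries the equal and opposite charge, 1−.
Anion: ligand charges sum to -3; for the ion to be 1−, Ni = +2.

diazido(ethylenediamine)dihydroxoniobium(V) (acetylacetonato)azidohydroxonickelate(II)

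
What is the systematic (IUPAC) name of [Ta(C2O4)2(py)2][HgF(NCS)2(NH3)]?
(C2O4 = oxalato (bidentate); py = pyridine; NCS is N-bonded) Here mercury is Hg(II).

Both ions are complex: the cation is named first with the plain metal name, the anion second with the -ate form; each ion's ligands are alphabetised independently.
Hg is given as +2; the anion's ligand charges sum to -3, so the complex anion is 1−.
A 1:1 salt means the cation carries the equal and opposite charge, 1+.
Cation: ligand charges sum to -4; for the ion to be 1+, Ta = +5.

dioxalatobis(pyridine)tantalum(V) amminefluorodiisothiocyanatomercurate(II)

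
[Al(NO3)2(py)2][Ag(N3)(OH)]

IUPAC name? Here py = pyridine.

Both ions are complex: the cation is named first with the plain metal name, the anion second with the -ate form; each ion's ligands are alphabetised independently.
Aluminium is always +3 in its complexes; the cation's ligand charges sum to -2, so the complex cation is 1+.
A 1:1 salt means the anion carries the equal and opposite charge, 1−.
Anion: ligand charges sum to -2; for the ion to be 1−, Ag = +1.

dinitratobis(pyridine)aluminium(III) azidohydroxoargentate(I)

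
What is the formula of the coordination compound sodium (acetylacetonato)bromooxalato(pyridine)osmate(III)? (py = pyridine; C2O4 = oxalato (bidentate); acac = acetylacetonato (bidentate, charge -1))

Na[Os(acac)Br(C2O4)(py)]

Ligands: 1 pyridine (py, neutral), 1 oxalato (C2O4, -2), 1 bromo (Br, -1), 1 acetylacetonato (acac, -1). Ligand charge sum = -4.
With Os in oxidation state +3, the complex ion is [Os...]^1−.
Charge balance with sodium (+1) requires 1 complex ion per 1 sodium.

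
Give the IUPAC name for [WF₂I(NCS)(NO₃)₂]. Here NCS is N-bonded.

difluoroiodoisothiocyanatodinitratotungsten(VI)

There is no counter-ion, so the complex is neutral overall.
Ligand charges: 1×iodo (-1 each), 2×fluoro (-1 each), 2×nitrato (-1 each), 1×isothiocyanato (-1 each); total -6. So W + (-6) = 0, giving W = +6.
Ligands are named alphabetically: fluoro before iodo before isothiocyanato before nitrato.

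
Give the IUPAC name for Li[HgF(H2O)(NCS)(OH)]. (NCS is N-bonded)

lithium aquafluorohydroxoisothiocyanatomercurate(II)

The 1 lithium counter-ion carries a total charge of +1, so each complex ion is 1−.
Ligand charges: 1×isothiocyanato (-1 each), 1×fluoro (-1 each), 1×aqua (neutral), 1×hydroxo (-1 each); total -3. So Hg + (-3) = 1−, giving Hg = +2.
Ligands are named alphabetically: aqua before fluoro before hydroxo before isothiocyanato.
The complex ion is anionic, so mercury takes the -ate form mercurate(II).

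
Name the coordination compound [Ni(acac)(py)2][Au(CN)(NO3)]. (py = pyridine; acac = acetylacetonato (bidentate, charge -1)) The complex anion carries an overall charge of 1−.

Both ions are complex: the cation is named first with the plain metal name, the anion second with the -ate form; each ion's ligands are alphabetised independently.
The complex anion is given as 1−; its ligand charges sum to -2, so Au = +1.
A 1:1 salt means the cation carries the equal and opposite charge, 1+.
Cation: ligand charges sum to -1; for the ion to be 1+, Ni = +2.

(acetylacetonato)bis(pyridine)nickel(II) cyanonitratoaurate(I)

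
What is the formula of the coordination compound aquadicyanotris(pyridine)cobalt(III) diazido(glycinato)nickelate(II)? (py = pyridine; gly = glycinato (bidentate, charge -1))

Cation [Co…]: ligand charges -2, Co(III) ⇒ ion charge 1+.
Anion [Ni…]: ligand charges -3, Ni(II) ⇒ ion charge 1−.
One 1+ cation balances one 1− anion.

[Co(CN)2(H2O)(py)3][Ni(gly)(N3)2]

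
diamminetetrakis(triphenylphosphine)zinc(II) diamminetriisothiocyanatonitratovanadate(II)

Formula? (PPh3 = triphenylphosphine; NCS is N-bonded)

[Zn(NH3)2(PPh3)4][V(NCS)3(NH3)2(NO3)]

Cation [Zn…]: ligand charges 0, Zn(II) ⇒ ion charge 2+.
Anion [V…]: ligand charges -4, V(II) ⇒ ion charge 2−.
One 2+ cation balances one 2− anion.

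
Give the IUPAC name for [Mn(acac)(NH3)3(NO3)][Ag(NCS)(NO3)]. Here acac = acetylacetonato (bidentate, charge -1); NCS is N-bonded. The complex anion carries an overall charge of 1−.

Both ions are complex: the cation is named first with the plain metal name, the anion second with the -ate form; each ion's ligands are alphabetised independently.
The complex anion is given as 1−; its ligand charges sum to -2, so Ag = +1.
A 1:1 salt means the cation carries the equal and opposite charge, 1+.
Cation: ligand charges sum to -2; for the ion to be 1+, Mn = +3.

(acetylacetonato)triamminenitratomanganese(III) isothiocyanatonitratoargentate(I)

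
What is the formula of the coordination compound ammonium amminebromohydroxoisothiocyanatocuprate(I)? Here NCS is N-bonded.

(NH4)2[CuBr(NCS)(NH3)(OH)]

Ligands: 1 ammine (NH3, neutral), 1 hydroxo (OH, -1), 1 bromo (Br, -1), 1 isothiocyanato (NCS, -1). Ligand charge sum = -3.
With Cu in oxidation state +1, the complex ion is [Cu...]^2−.
Charge balance with ammonium (+1) requires 1 complex ion per 2 ammonium.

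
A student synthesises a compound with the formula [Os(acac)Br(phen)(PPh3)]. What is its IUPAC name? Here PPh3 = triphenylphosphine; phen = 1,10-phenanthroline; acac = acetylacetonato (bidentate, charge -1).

(acetylacetonato)bromo(1,10-phenanthroline)(triphenylphosphine)osmium(II)

There is no counter-ion, so the complex is neutral overall.
Ligand charges: 1×triphenylphosphine (neutral), 1×1,10-phenanthroline (neutral), 1×acetylacetonato (-1 each), 1×bromo (-1 each); total -2. So Os + (-2) = 0, giving Os = +2.
Ligands are named alphabetically: acetylacetonato before bromo before phenanthroline before triphenylphosphine.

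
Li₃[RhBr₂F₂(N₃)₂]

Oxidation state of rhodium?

+3

3 lithium outside the brackets (+1 each) → the complex ion is 3−.
Ligand charges: 2×F = -2; 2×N3 = -2; 2×Br = -2; sum -6.
Rh + (-6) = 3− ⇒ Rh is +3.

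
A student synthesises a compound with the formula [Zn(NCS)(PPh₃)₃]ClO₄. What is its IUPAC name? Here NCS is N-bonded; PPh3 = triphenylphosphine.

isothiocyanatotris(triphenylphosphine)zinc(II) perchlorate

The 1 perchlorate counter-ion carries a total charge of -1, so each complex ion is 1+.
Ligand charges: 1×isothiocyanato (-1 each), 3×triphenylphosphine (neutral); total -1. So Zn + (-1) = 1+, giving Zn = +2.
Ligands are named alphabetically: isothiocyanato before triphenylphosphine.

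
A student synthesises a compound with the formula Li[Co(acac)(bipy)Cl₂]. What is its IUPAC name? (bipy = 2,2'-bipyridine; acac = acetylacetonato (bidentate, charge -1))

lithium (acetylacetonato)(2,2'-bipyridine)dichlorocobaltate(II)

The 1 lithium counter-ion carries a total charge of +1, so each complex ion is 1−.
Ligand charges: 1×2,2'-bipyridine (neutral), 1×acetylacetonato (-1 each), 2×chloro (-1 each); total -3. So Co + (-3) = 1−, giving Co = +2.
Ligands are named alphabetically: acetylacetonato before bipyridine before chloro.
The complex ion is anionic, so cobalt takes the -ate form cobaltate(II).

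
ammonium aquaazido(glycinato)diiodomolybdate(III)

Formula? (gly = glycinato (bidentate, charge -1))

Ligands: 2 iodo (I, -1), 1 glycinato (gly, -1), 1 aqua (H2O, neutral), 1 azido (N3, -1). Ligand charge sum = -4.
Charge balance with ammonium (+1) requires 1 complex ion per 1 ammonium.

NH4[Mo(gly)(H2O)I2(N3)]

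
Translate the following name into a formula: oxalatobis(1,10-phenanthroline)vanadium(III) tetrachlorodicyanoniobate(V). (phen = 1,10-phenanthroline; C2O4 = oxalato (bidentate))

[V(C2O4)(phen)2][NbCl4(CN)2]

Cation [V…]: ligand charges -2, V(III) ⇒ ion charge 1+.
Anion [Nb…]: ligand charges -6, Nb(V) ⇒ ion charge 1−.
One 1+ cation balances one 1− anion.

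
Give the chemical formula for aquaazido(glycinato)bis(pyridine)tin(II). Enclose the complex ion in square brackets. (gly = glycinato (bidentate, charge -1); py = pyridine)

Ligands: 1 glycinato (gly, -1), 1 aqua (H2O, neutral), 1 azido (N3, -1), 2 pyridine (py, neutral). Ligand charge sum = -2.
With Sn in oxidation state +2, the complex ion is [Sn...].

[Sn(gly)(H2O)(N3)(py)2]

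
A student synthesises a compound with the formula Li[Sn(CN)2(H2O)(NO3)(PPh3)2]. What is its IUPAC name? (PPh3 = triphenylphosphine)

lithium aquadicyanonitratobis(triphenylphosphine)stannate(II)

The 1 lithium counter-ion carries a total charge of +1, so each complex ion is 1−.
Ligand charges: 1×aqua (neutral), 2×cyano (-1 each), 1×nitrato (-1 each), 2×triphenylphosphine (neutral); total -3. So Sn + (-3) = 1−, giving Sn = +2.
Ligands are named alphabetically: aqua before cyano before nitrato before triphenylphosphine.
The complex ion is anionic, so tin takes the -ate form stannate(II).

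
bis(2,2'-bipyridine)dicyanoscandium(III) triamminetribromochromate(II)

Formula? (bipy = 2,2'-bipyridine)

Cation [Sc…]: ligand charges -2, Sc(III) ⇒ ion charge 1+.
Anion [Cr…]: ligand charges -3, Cr(II) ⇒ ion charge 1−.
One 1+ cation balances one 1− anion.

[Sc(bipy)2(CN)2][CrBr3(NH3)3]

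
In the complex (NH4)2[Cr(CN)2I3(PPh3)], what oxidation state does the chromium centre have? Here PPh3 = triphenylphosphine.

2 ammonium outside the brackets (+1 each) → the complex ion is 2−.
Ligand charges: 1×PPh3 neutral; 2×CN = -2; 3×I = -3; sum -5.
Cr + (-5) = 2− ⇒ Cr is +3.

+3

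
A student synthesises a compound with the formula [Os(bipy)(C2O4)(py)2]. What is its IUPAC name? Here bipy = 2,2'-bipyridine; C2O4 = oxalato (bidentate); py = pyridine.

(2,2'-bipyridine)oxalatobis(pyridine)osmium(II)

There is no counter-ion, so the complex is neutral overall.
Ligand charges: 1×2,2'-bipyridine (neutral), 1×oxalato (-2 each), 2×pyridine (neutral); total -2. So Os + (-2) = 0, giving Os = +2.
Ligands are named alphabetically: bipyridine before oxalato before pyridine.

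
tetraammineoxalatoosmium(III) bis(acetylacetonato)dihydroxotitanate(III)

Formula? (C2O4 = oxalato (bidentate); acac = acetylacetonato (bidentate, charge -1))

[Os(C2O4)(NH3)4][Ti(acac)2(OH)2]

Cation [Os…]: ligand charges -2, Os(III) ⇒ ion charge 1+.
Anion [Ti…]: ligand charges -4, Ti(III) ⇒ ion charge 1−.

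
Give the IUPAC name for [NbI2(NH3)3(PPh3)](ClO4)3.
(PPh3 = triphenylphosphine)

The 3 perchlorate counter-ions carry a total charge of -3, so each complex ion is 3+.
Ligand charges: 1×triphenylphosphine (neutral), 2×iodo (-1 each), 3×ammine (neutral); total -2. So Nb + (-2) = 3+, giving Nb = +5.
Ligands are named alphabetically: ammine before iodo before triphenylphosphine.

triamminediiodo(triphenylphosphine)niobium(V) perchlorate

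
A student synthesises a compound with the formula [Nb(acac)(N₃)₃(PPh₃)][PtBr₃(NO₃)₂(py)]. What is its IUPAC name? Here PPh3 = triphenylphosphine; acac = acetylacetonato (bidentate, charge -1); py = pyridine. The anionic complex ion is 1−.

The complex anion is given as 1−; its ligand charges sum to -5, so Pt = +4.
A 1:1 salt means the cation carries the equal and opposite charge, 1+.
Cation: ligand charges sum to -4; for the ion to be 1+, Nb = +5.

(acetylacetonato)triazido(triphenylphosphine)niobium(V) tribromodinitrato(pyridine)platinate(IV)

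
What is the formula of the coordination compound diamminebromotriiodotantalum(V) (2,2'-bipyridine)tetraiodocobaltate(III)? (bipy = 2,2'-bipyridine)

Cation [Ta…]: ligand charges -4, Ta(V) ⇒ ion charge 1+.
Anion [Co…]: ligand charges -4, Co(III) ⇒ ion charge 1−.
One 1+ cation balances one 1− anion.

[TaBrI3(NH3)2][Co(bipy)I4]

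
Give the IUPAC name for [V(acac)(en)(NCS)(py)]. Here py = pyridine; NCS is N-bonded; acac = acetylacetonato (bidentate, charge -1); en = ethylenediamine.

There is no counter-ion, so the complex is neutral overall.
Ligand charges: 1×pyridine (neutral), 1×isothiocyanato (-1 each), 1×acetylacetonato (-1 each), 1×ethylenediamine (neutral); total -2. So V + (-2) = 0, giving V = +2.
Ligands are named alphabetically: acetylacetonato before ethylenediamine before isothiocyanato before pyridine.

(acetylacetonato)(ethylenediamine)isothiocyanato(pyridine)vanadium(II)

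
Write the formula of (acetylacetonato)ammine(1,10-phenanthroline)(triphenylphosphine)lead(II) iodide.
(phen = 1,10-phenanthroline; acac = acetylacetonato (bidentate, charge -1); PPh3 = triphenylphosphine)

Ligands: 1 1,10-phenanthroline (phen, neutral), 1 ammine (NH3, neutral), 1 acetylacetonato (acac, -1), 1 triphenylphosphine (PPh3, neutral). Ligand charge sum = -1.
With Pb in oxidation state +2, the complex ion is [Pb...]^1+.
Charge balance with iodide (-1) requires 1 complex ion per 1 iodide.

[Pb(acac)(NH3)(phen)(PPh3)]I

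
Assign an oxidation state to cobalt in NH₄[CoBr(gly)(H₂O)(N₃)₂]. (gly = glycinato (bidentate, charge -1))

1 ammonium outside the brackets (+1 each) → the complex ion is 1−.
Ligand charges: 2×N3 = -2; 1×Br = -1; 1×H2O neutral; 1×gly = -1; sum -4.
Co + (-4) = 1− ⇒ Co is +3.

+3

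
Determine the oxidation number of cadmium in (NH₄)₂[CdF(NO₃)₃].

+2

2 ammonium outside the brackets (+1 each) → the complex ion is 2−.
Ligand charges: 3×NO3 = -3; 1×F = -1; sum -4.
Cd + (-4) = 2− ⇒ Cd is +2.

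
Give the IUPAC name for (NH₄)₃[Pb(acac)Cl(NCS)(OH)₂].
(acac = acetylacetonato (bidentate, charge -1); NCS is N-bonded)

The 3 ammonium counter-ions carry a total charge of +3, so each complex ion is 3−.
Ligand charges: 1×chloro (-1 each), 1×acetylacetonato (-1 each), 1×isothiocyanato (-1 each), 2×hydroxo (-1 each); total -5. So Pb + (-5) = 3−, giving Pb = +2.
Ligands are named alphabetically: acetylacetonato before chloro before hydroxo before isothiocyanato.
The complex ion is anionic, so lead takes the -ate form plumbate(II).

ammonium (acetylacetonato)chlorodihydroxoisothiocyanatoplumbate(II)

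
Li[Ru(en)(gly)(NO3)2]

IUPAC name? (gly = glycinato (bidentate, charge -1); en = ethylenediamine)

The 1 lithium counter-ion carries a total charge of +1, so each complex ion is 1−.
Ligand charges: 1×glycinato (-1 each), 2×nitrato (-1 each), 1×ethylenediamine (neutral); total -3. So Ru + (-3) = 1−, giving Ru = +2.
Ligands are named alphabetically: ethylenediamine before glycinato before nitrato.
The complex ion is anionic, so ruthenium takes the -ate form ruthenate(II).

lithium (ethylenediamine)(glycinato)dinitratoruthenate(II)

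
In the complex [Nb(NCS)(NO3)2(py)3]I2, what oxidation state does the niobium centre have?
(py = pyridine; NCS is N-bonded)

+5

2 iodide outside the brackets (-1 each) → the complex ion is 2+.
Ligand charges: 2×NO3 = -2; 3×py neutral; 1×NCS = -1; sum -3.
Nb + (-3) = 2+ ⇒ Nb is +5.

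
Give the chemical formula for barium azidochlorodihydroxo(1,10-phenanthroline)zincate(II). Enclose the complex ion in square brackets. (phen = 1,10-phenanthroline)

Ligands: 1 1,10-phenanthroline (phen, neutral), 1 azido (N3, -1), 2 hydroxo (OH, -1), 1 chloro (Cl, -1). Ligand charge sum = -4.
Charge balance with barium (+2) requires 1 complex ion per 1 barium.

Ba[ZnCl(N3)(OH)2(phen)]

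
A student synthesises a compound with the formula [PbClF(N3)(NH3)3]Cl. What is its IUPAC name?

The 1 chloride counter-ion carries a total charge of -1, so each complex ion is 1+.
Ligand charges: 3×ammine (neutral), 1×chloro (-1 each), 1×fluoro (-1 each), 1×azido (-1 each); total -3. So Pb + (-3) = 1+, giving Pb = +4.
Ligands are named alphabetically: ammine before azido before chloro before fluoro.

triammineazidochlorofluorolead(IV) chloride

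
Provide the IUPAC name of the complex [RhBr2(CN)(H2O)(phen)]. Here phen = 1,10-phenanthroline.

aquadibromocyano(1,10-phenanthroline)rhodium(III)

There is no counter-ion, so the complex is neutral overall.
Ligand charges: 1×1,10-phenanthroline (neutral), 1×cyano (-1 each), 1×aqua (neutral), 2×bromo (-1 each); total -3. So Rh + (-3) = 0, giving Rh = +3.
Ligands are named alphabetically: aqua before bromo before cyano before phenanthroline.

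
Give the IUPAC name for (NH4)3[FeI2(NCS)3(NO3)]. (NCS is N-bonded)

The 3 ammonium counter-ions carry a total charge of +3, so each complex ion is 3−.
Ligand charges: 1×nitrato (-1 each), 3×isothiocyanato (-1 each), 2×iodo (-1 each); total -6. So Fe + (-6) = 3−, giving Fe = +3.
The complex ion is anionic, so iron takes the -ate form ferrate(III).

ammonium diiodotriisothiocyanatonitratoferrate(III)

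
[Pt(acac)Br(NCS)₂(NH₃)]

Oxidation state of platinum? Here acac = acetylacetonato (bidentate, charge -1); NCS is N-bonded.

No counter-ion: the bracketed complex is neutral.
Ligand charges: 1×NH3 neutral; 1×acac = -1; 2×NCS = -2; 1×Br = -1; sum -4.
Pt + (-4) = 0 ⇒ Pt is +4.

+4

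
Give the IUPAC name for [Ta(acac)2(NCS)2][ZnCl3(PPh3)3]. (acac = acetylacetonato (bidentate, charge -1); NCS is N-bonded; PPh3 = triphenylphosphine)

bis(acetylacetonato)diisothiocyanatotantalum(V) trichlorotris(triphenylphosphine)zincate(II)

Zinc is always +2 in its complexes; the anion's ligand charges sum to -3, so the complex anion is 1−.
A 1:1 salt means the cation carries the equal and opposite charge, 1+.
Cation: ligand charges sum to -4; for the ion to be 1+, Ta = +5.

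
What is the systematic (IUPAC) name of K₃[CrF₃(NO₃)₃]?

potassium trifluorotrinitratochromate(III)

The 3 potassium counter-ions carry a total charge of +3, so each complex ion is 3−.
Ligand charges: 3×fluoro (-1 each), 3×nitrato (-1 each); total -6. So Cr + (-6) = 3−, giving Cr = +3.
Ligands are named alphabetically: fluoro before nitrato.
The complex ion is anionic, so chromium takes the -ate form chromate(III).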